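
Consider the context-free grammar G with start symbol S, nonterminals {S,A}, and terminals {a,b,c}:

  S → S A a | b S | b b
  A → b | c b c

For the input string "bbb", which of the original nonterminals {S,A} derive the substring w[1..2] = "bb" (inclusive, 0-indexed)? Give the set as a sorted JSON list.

Convert to CNF:
  S -> S X4 | T1 S | T1 T1
  A -> T0 X3 | b
  T0 -> c
  T1 -> b
  T2 -> a
  X3 -> T1 T0
  X4 -> A T2

Fill CYK table bottom-up, restricted to cells inside w[1..2]:
  [1..1]={A,T1}  "b"  orig:{A}
  [2..2]={A,T1}  "b"  orig:{A}
  [1..2]={S}  "bb"

Original NTs in T[1,2] deriving "bb": ["S"]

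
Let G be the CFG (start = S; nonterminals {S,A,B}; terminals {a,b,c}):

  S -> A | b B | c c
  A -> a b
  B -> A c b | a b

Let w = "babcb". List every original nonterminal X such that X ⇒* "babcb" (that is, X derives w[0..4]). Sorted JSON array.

Convert to CNF:
  S -> T0 T1 | T1 B | T2 T2
  A -> T0 T1
  B -> A X3 | T0 T1
  T0 -> a
  T1 -> b
  T2 -> c
  X3 -> T2 T1

Fill CYK table bottom-up, restricted to cells inside w[0..4]:
  [0..0]={T1}  "b"  orig:{}
  [1..1]={T0}  "a"  orig:{}
  [2..2]={T1}  "b"  orig:{}
  [3..3]={T2}  "c"  orig:{}
  [4..4]={T1}  "b"  orig:{}
  [0..1]=∅  "ba"
  [1..2]={A,B,S}  "ab"
  [2..3]=∅  "bc"
  [3..4]={X3}  "cb"  orig:{}
  [0..2]={S}  "bab"
  [1..3]=∅  "abc"
  [2..4]=∅  "bcb"
  [0..3]=∅  "babc"
  [1..4]={B}  "abcb"
  [0..4]={S}  "babcb"

Original NTs in T[0,4] deriving "babcb": ["S"]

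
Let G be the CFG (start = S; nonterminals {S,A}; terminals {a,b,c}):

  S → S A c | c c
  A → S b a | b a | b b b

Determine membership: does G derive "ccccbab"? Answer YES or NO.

Convert to CNF:
  S -> S X5 | T2 T2
  A -> S X3 | T0 T1 | T0 X4
  T0 -> b
  T1 -> a
  T2 -> c
  X3 -> T0 T1
  X4 -> T0 T0
  X5 -> A T2

Fill CYK table bottom-up:
  T[0,0] 'c' = {T2}  orig:{}
  T[1,1] 'c' = {T2}  orig:{}
  T[2,2] 'c' = {T2}  orig:{}
  T[3,3] 'c' = {T2}  orig:{}
  T[4,4] 'b' = {T0}  orig:{}
  T[5,5] 'a' = {T1}  orig:{}
  T[6,6] 'b' = {T0}  orig:{}
  T[0,1] 'cc' = {S}
  T[1,2] 'cc' = {S}
  T[2,3] 'cc' = {S}
  T[3,4] 'cb' = ∅
  T[4,5] 'ba' = {A,X3}  orig:{A}
  T[5,6] 'ab' = ∅
  T[0,2] 'ccc' = ∅
  T[1,3] 'ccc' = ∅
  T[2,4] 'ccb' = ∅
  T[3,5] 'cba' = ∅
  T[4,6] 'bab' = ∅
  T[0,3] 'cccc' = ∅
  T[1,4] 'cccb' = ∅
  T[2,5] 'ccba' = {A}
  T[3,6] 'cbab' = ∅
  T[0,4] 'ccccb' = ∅
  T[1,5] 'cccba' = ∅
  T[2,6] 'ccbab' = ∅
  T[0,5] 'ccccba' = ∅
  T[1,6] 'cccbab' = ∅
  T[0,6] 'ccccbab' = ∅

S ∉ T[0,6] ⇒ NO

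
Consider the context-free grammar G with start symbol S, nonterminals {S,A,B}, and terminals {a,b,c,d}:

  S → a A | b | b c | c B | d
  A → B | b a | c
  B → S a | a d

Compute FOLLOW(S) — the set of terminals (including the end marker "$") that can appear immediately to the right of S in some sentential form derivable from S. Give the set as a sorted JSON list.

Compute FIRST by fixpoint:
round 1:
  A via A→b a: +{b}
  A via A→c: +{c}
  B via B→a d: +{a}
  S via S→a A: +{a}
  S via S→b: +{b}
  S via S→c B: +{c}
  S via S→d: +{d}
  S: {a,b,c,d}  A: {b,c}  B: {a}
round 2:
  A via A→B: +{a}
  B via B→S a: +{b,c,d}
  S: {a,b,c,d}  A: {a,b,c}  B: {a,b,c,d}
round 3:
  A via A→B: +{d}
  S: {a,b,c,d}  A: {a,b,c,d}  B: {a,b,c,d}
round 4: (no change)
  S: {a,b,c,d}  A: {a,b,c,d}  B: {a,b,c,d}

FOLLOW sets:
seed FOLLOW(S) with $
round 1:
  B→S a: FOLLOW(S) ⊇ FIRST(a) = {a}; new: +{a}
  S→a A: FOLLOW(A) ⊇ FOLLOW(S) ⊇ {$,a}; new: +{$,a}
  S→c B: FOLLOW(B) ⊇ FOLLOW(S) ⊇ {$,a}; new: +{$,a}
  FOLLOW[S]={$,a}  FOLLOW[A]={$,a}  FOLLOW[B]={$,a}
round 2: (no change)
  FOLLOW[S]={$,a}  FOLLOW[A]={$,a}  FOLLOW[B]={$,a}

FOLLOW(S) = ["$", "a"]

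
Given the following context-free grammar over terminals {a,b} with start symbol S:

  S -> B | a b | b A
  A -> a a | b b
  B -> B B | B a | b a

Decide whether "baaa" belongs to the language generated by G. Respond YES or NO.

CNF form of G:
  S -> B B | B T0 | T0 T1 | T1 A | T1 T0
  A -> T0 T0 | T1 T1
  B -> B B | B T0 | T1 T0
  T0 -> a
  T1 -> b

Fill CYK table bottom-up:
  T[0,0] 'b' = {T1}  orig:{}
  T[1,1] 'a' = {T0}  orig:{}
  T[2,2] 'a' = {T0}  orig:{}
  T[3,3] 'a' = {T0}  orig:{}
  T[0,1] 'ba' = {B,S}
  T[1,2] 'aa' = {A}
  T[2,3] 'aa' = {A}
  T[0,2] 'baa' = {B,S}
  T[1,3] 'aaa' = ∅
  T[0,3] 'baaa' = {B,S}

S ∈ T[0,3] ⇒ YES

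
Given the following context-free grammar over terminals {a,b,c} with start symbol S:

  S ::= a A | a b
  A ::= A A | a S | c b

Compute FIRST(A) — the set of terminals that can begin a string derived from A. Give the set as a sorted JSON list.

Compute FIRST by fixpoint:
[1]
  A via A→a S: +{a}
  A via A→c b: +{c}
  S via S→a A: +{a}
  S: {a}  A: {a,c}
[2] done
  S: {a}  A: {a,c}

FIRST(A) = ["a", "c"]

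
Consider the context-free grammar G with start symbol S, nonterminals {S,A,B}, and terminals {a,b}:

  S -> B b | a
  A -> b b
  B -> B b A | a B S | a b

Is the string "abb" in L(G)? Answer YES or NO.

CNF form of G:
  S -> B T0 | a
  A -> T0 T0
  B -> B X2 | T1 T0 | T1 X3
  T0 -> b
  T1 -> a
  X2 -> T0 A
  X3 -> B S

CYK table (by increasing span):
  cell(0,0) a: {S,T1}  orig:{S}
  cell(1,1) b: {T0}  orig:{}
  cell(2,2) b: {T0}  orig:{}
  cell(0,1) ab: {B}
  cell(1,2) bb: {A}
  cell(0,2) abb: {S}

S ∈ T[0,2] ⇒ YES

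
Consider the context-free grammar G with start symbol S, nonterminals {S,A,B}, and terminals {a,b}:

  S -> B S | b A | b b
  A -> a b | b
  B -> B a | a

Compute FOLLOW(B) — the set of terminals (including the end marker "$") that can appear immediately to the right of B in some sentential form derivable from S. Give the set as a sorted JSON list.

FIRST iteration:
iter 1:
  A via A→a b: +{a}
  A via A→b: +{b}
  B via B→a: +{a}
  S via S→B S: +{a}
  S via S→b A: +{b}
  FIRST[S]={a,b}  FIRST[A]={a,b}  FIRST[B]={a}
iter 2: (stable)
  FIRST[S]={a,b}  FIRST[A]={a,b}  FIRST[B]={a}

FOLLOW sets:
initialize: $ ∈ FOLLOW(S)
pass 1:
  B→B a: FOLLOW(B) ⊇ FIRST(a) = {a}; new: +{a}
  S→B S: FOLLOW(B) ⊇ FIRST(S) = {a,b}; new: +{b}
  S→b A: FOLLOW(A) ⊇ FOLLOW(S) ⊇ {$}; new: +{$}
  S: {$}  A: {$}  B: {a,b}
pass 2: (stable)
  S: {$}  A: {$}  B: {a,b}

FOLLOW(B) = ["a", "b"]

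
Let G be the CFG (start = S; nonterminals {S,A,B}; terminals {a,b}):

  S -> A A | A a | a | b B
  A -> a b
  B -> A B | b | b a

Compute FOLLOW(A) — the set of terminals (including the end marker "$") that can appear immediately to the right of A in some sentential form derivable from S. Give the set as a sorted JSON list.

FIRST sets, iterate to fixpoint:
[1]
  A via A→a b: +{a}
  B via B→A B: +{a}
  B via B→b: +{b}
  S via S→A A: +{a}
  S via S→b B: +{b}
  FIRST(S)={a,b}  FIRST(A)={a}  FIRST(B)={a,b}
[2] (no change)
  FIRST(S)={a,b}  FIRST(A)={a}  FIRST(B)={a,b}

FOLLOW sets:
initialize: $ ∈ FOLLOW(S)
[1]
  B→A B: FOLLOW(A) ⊇ FIRST(B) = {a,b}; new: +{a,b}
  S→A A: FOLLOW(A) ⊇ FOLLOW(S) ⊇ {$}; new: +{$}
  S→b B: FOLLOW(B) ⊇ FOLLOW(S) ⊇ {$}; new: +{$}
  FOLLOW[S]={$}  FOLLOW[A]={$,a,b}  FOLLOW[B]={$}
[2] — fixpoint
  FOLLOW[S]={$}  FOLLOW[A]={$,a,b}  FOLLOW[B]={$}

FOLLOW(A) = ["$", "a", "b"]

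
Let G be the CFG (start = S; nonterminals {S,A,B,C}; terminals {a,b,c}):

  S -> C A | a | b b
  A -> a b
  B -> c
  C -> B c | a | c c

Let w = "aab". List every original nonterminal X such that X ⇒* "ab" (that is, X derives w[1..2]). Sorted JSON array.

CNF form of G:
  S -> C A | T1 T1 | a
  A -> T0 T1
  B -> c
  C -> B T2 | T2 T2 | a
  T0 -> a
  T1 -> b
  T2 -> c

CYK fill, restricted to cells inside w[1..2]:
  cell(1,1) a: {C,S,T0}  orig:{C,S}
  cell(2,2) b: {T1}  orig:{}
  cell(1,2) ab: {A}

Original NTs in T[1,2] deriving "ab": ["A"]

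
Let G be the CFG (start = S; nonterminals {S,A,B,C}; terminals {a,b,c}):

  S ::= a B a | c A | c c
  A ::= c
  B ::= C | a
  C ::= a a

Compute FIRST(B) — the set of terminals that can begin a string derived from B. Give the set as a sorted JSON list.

FIRST sets, iterate to fixpoint:
round 1:
  A via A→c: +{c}
  B via B→a: +{a}
  C via C→a a: +{a}
  S via S→a B a: +{a}
  S via S→c A: +{c}
  FIRST[S]={a,c}  FIRST[A]={c}  FIRST[B]={a}  FIRST[C]={a}
round 2: done
  FIRST[S]={a,c}  FIRST[A]={c}  FIRST[B]={a}  FIRST[C]={a}

FIRST(B) = ["a"]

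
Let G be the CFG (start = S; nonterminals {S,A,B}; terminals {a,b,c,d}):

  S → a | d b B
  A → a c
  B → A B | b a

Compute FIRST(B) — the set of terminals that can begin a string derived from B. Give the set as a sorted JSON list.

FIRST iteration:
iter 1:
  A via A→a c: +{a}
  B via B→A B: +{a}
  B via B→b a: +{b}
  S via S→a: +{a}
  S via S→d b B: +{d}
  FIRST[S]={a,d}  FIRST[A]={a}  FIRST[B]={a,b}
iter 2: — fixpoint
  FIRST[S]={a,d}  FIRST[A]={a}  FIRST[B]={a,b}

FIRST(B) = ["a", "b"]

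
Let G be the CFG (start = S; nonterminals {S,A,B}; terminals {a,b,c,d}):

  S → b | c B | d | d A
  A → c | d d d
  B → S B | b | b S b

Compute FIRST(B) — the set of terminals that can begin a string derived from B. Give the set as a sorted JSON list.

FIRST sets, iterate to fixpoint:
iter 1:
  A via A→c: +{c}
  A via A→d d d: +{d}
  B via B→b: +{b}
  S via S→b: +{b}
  S via S→c B: +{c}
  S via S→d: +{d}
  FIRST(S)={b,c,d}  FIRST(A)={c,d}  FIRST(B)={b}
iter 2:
  B via B→S B: +{c,d}
  FIRST(S)={b,c,d}  FIRST(A)={c,d}  FIRST(B)={b,c,d}
iter 3: (stable)
  FIRST(S)={b,c,d}  FIRST(A)={c,d}  FIRST(B)={b,c,d}

FIRST(B) = ["b", "c", "d"]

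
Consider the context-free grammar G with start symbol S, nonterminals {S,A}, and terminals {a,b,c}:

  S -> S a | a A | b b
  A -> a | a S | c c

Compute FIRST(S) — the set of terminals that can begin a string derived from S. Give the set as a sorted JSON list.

FIRST sets, iterate to fixpoint:
[1]
  A via A→a: +{a}
  A via A→c c: +{c}
  S via S→a A: +{a}
  S via S→b b: +{b}
  FIRST(S)={a,b}  FIRST(A)={a,c}
[2] (no change)
  FIRST(S)={a,b}  FIRST(A)={a,c}

FIRST(S) = ["a", "b"]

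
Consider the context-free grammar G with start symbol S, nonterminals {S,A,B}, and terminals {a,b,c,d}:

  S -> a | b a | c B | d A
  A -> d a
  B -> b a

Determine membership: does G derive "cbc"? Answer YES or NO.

Convert to CNF:
  S -> T0 A | T2 T1 | T3 B | a
  A -> T0 T1
  B -> T2 T1
  T0 -> d
  T1 -> a
  T2 -> b
  T3 -> c

CYK table (by increasing span):
  cell(0,0) c: {T3}  orig:{}
  cell(1,1) b: {T2}  orig:{}
  cell(2,2) c: {T3}  orig:{}
  cell(0,1) cb: ∅
  cell(1,2) bc: ∅
  cell(0,2) cbc: ∅

S ∉ T[0,2] ⇒ NO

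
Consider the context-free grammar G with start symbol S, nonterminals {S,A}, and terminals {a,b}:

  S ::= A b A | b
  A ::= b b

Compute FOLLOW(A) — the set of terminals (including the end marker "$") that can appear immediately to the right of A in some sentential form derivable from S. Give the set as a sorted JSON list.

Compute FIRST by fixpoint:
pass 1:
  A via A→b b: +{b}
  S via S→A b A: +{b}
  S: {b}  A: {b}
pass 2: (stable)
  S: {b}  A: {b}

Compute FOLLOW by fixpoint:
seed FOLLOW(S) with $
round 1:
  S→A b A: FOLLOW(A) ⊇ FIRST(b) = {b}; new: +{b}
  S→A b A: FOLLOW(A) ⊇ FOLLOW(S) ⊇ {$}; new: +{$}
  S: {$}  A: {$,b}
round 2: — fixpoint
  S: {$}  A: {$,b}

FOLLOW(A) = ["$", "b"]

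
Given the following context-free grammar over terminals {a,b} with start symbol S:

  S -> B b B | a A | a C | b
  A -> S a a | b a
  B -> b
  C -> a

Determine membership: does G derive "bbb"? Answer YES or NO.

CNF form of G:
  S -> B X3 | T0 A | T0 C | b
  A -> S X2 | T1 T0
  B -> b
  C -> a
  T0 -> a
  T1 -> b
  X2 -> T0 T0
  X3 -> T1 B

CYK table (by increasing span):
  [0..0]={B,S,T1}  "b"  orig:{B,S}
  [1..1]={B,S,T1}  "b"  orig:{B,S}
  [2..2]={B,S,T1}  "b"  orig:{B,S}
  [0..1]={X3}  "bb"  orig:{}
  [1..2]={X3}  "bb"  orig:{}
  [0..2]={S}  "bbb"

S ∈ T[0,2] ⇒ YES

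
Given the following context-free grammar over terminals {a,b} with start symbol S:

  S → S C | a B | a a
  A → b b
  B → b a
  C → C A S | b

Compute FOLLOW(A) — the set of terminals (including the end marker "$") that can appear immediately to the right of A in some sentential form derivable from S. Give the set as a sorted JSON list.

FIRST sets, iterate to fixpoint:
[1]
  A via A→b b: +{b}
  B via B→b a: +{b}
  C via C→b: +{b}
  S via S→a B: +{a}
  FIRST[S]={a}  FIRST[A]={b}  FIRST[B]={b}  FIRST[C]={b}
[2] — fixpoint
  FIRST[S]={a}  FIRST[A]={b}  FIRST[B]={b}  FIRST[C]={b}

Compute FOLLOW by fixpoint:
seed FOLLOW(S) with $
[1]
  C→C A S: FOLLOW(C) ⊇ FIRST(A) = {b}; new: +{b}
  C→C A S: FOLLOW(A) ⊇ FIRST(S) = {a}; new: +{a}
  C→C A S: FOLLOW(S) ⊇ FOLLOW(C) ⊇ {b}; new: +{b}
  S→S C: FOLLOW(C) ⊇ FOLLOW(S) ⊇ {$,b}; new: +{$}
  S→a B: FOLLOW(B) ⊇ FOLLOW(S) ⊇ {$,b}; new: +{$,b}
  FOLLOW[S]={$,b}  FOLLOW[A]={a}  FOLLOW[B]={$,b}  FOLLOW[C]={$,b}
[2] — fixpoint
  FOLLOW[S]={$,b}  FOLLOW[A]={a}  FOLLOW[B]={$,b}  FOLLOW[C]={$,b}

FOLLOW(A) = ["a"]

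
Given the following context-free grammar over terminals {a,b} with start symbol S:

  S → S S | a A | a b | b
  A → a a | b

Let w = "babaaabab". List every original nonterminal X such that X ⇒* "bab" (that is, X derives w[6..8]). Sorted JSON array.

CNF form of G:
  S -> S S | T0 A | T0 T1 | b
  A -> T0 T0 | b
  T0 -> a
  T1 -> b

Fill CYK table bottom-up — only the sub-triangle for w[6..8]:
  T[6,6] 'b' = {A,S,T1}  orig:{A,S}
  T[7,7] 'a' = {T0}  orig:{}
  T[8,8] 'b' = {A,S,T1}  orig:{A,S}
  T[6,7] 'ba' = ∅
  T[7,8] 'ab' = {S}
  T[6,8] 'bab' = {S}

Original NTs in T[6,8] deriving "bab": ["S"]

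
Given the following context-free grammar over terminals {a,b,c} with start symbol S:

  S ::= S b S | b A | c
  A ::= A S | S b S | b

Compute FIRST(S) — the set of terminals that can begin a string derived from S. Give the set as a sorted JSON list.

FIRST sets, iterate to fixpoint:
pass 1:
  A via A→b: +{b}
  S via S→b A: +{b}
  S via S→c: +{c}
  S: {b,c}  A: {b}
pass 2:
  A via A→S b S: +{c}
  S: {b,c}  A: {b,c}
pass 3: (no change)
  S: {b,c}  A: {b,c}

FIRST(S) = ["b", "c"]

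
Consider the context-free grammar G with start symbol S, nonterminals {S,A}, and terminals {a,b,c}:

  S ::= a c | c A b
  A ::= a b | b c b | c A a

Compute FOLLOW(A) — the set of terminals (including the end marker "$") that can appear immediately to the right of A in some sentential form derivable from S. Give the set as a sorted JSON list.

FIRST sets, iterate to fixpoint:
iter 1:
  A via A→a b: +{a}
  A via A→b c b: +{b}
  A via A→c A a: +{c}
  S via S→a c: +{a}
  S via S→c A b: +{c}
  FIRST[S]={a,c}  FIRST[A]={a,b,c}
iter 2: — fixpoint
  FIRST[S]={a,c}  FIRST[A]={a,b,c}

FOLLOW sets:
FOLLOW(S) := {$}
round 1:
  A→c A a: FOLLOW(A) ⊇ FIRST(a) = {a}; new: +{a}
  S→c A b: FOLLOW(A) ⊇ FIRST(b) = {b}; new: +{b}
  FOLLOW[S]={$}  FOLLOW[A]={a,b}
round 2: (stable)
  FOLLOW[S]={$}  FOLLOW[A]={a,b}

FOLLOW(A) = ["a", "b"]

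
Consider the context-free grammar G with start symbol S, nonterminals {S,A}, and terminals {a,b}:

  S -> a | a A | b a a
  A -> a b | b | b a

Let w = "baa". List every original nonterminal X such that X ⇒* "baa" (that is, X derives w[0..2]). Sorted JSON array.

Convert to CNF:
  S -> T0 A | T1 X2 | a
  A -> T0 T1 | T1 T0 | b
  T0 -> a
  T1 -> b
  X2 -> T0 T0

CYK fill, restricted to cells inside w[0..2]:
  cell(0,0) b: {A,T1}  orig:{A}
  cell(1,1) a: {S,T0}  orig:{S}
  cell(2,2) a: {S,T0}  orig:{S}
  cell(0,1) ba: {A}
  cell(1,2) aa: {X2}  orig:{}
  cell(0,2) baa: {S}

Original NTs in T[0,2] deriving "baa": ["S"]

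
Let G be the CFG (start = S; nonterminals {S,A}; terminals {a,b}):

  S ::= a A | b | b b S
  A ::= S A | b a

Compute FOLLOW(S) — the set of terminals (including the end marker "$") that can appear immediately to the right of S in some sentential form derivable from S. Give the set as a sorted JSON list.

FIRST sets, iterate to fixpoint:
pass 1:
  A via A→b a: +{b}
  S via S→a A: +{a}
  S via S→b: +{b}
  FIRST(S)={a,b}  FIRST(A)={b}
pass 2:
  A via A→S A: +{a}
  FIRST(S)={a,b}  FIRST(A)={a,b}
pass 3: — fixpoint
  FIRST(S)={a,b}  FIRST(A)={a,b}

FOLLOW sets:
seed FOLLOW(S) with $
iter 1:
  A→S A: FOLLOW(S) ⊇ FIRST(A) = {a,b}; new: +{a,b}
  S→a A: FOLLOW(A) ⊇ FOLLOW(S) ⊇ {$,a,b}; new: +{$,a,b}
  FOLLOW(S)={$,a,b}  FOLLOW(A)={$,a,b}
iter 2: (no change)
  FOLLOW(S)={$,a,b}  FOLLOW(A)={$,a,b}

FOLLOW(S) = ["$", "a", "b"]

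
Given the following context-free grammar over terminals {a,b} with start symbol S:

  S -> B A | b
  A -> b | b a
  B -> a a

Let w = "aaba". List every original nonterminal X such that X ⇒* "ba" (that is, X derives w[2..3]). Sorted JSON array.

Convert to CNF:
  S -> B A | b
  A -> T0 T1 | b
  B -> T1 T1
  T0 -> b
  T1 -> a

CYK table (by increasing span) (cells [i..j] with 2 ≤ i ≤ j ≤ 3 only):
  cell(2,2) b: {A,S,T0}  orig:{A,S}
  cell(3,3) a: {T1}  orig:{}
  cell(2,3) ba: {A}

Original NTs in T[2,3] deriving "ba": ["A"]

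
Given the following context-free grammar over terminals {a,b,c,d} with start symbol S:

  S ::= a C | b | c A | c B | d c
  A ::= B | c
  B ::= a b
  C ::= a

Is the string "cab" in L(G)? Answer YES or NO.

CNF form of G:
  S -> T0 C | T2 A | T2 B | T3 T2 | b
  A -> T0 T1 | c
  B -> T0 T1
  C -> a
  T0 -> a
  T1 -> b
  T2 -> c
  T3 -> d

CYK table (by increasing span):
  T[0,0] 'c' = {A,T2}  orig:{A}
  T[1,1] 'a' = {C,T0}  orig:{C}
  T[2,2] 'b' = {S,T1}  orig:{S}
  T[0,1] 'ca' = ∅
  T[1,2] 'ab' = {A,B}
  T[0,2] 'cab' = {S}

S ∈ T[0,2] ⇒ YES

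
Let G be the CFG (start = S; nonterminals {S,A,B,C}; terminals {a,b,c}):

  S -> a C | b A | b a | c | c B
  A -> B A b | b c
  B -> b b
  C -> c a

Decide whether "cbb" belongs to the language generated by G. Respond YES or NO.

Convert to CNF:
  S -> T0 A | T0 T2 | T1 B | T2 C | c
  A -> B X3 | T0 T1
  B -> T0 T0
  C -> T1 T2
  T0 -> b
  T1 -> c
  T2 -> a
  X3 -> A T0

Fill CYK table bottom-up:
  T[0,0] 'c' = {S,T1}  orig:{S}
  T[1,1] 'b' = {T0}  orig:{}
  T[2,2] 'b' = {T0}  orig:{}
  T[0,1] 'cb' = ∅
  T[1,2] 'bb' = {B}
  T[0,2] 'cbb' = {S}

S ∈ T[0,2] ⇒ YES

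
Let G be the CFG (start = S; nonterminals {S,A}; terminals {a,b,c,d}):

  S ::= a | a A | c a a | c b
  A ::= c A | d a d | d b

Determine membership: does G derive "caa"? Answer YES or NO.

CNF form of G:
  S -> T0 T3 | T0 X5 | T2 A | a
  A -> T0 A | T1 T3 | T1 X4
  T0 -> c
  T1 -> d
  T2 -> a
  T3 -> b
  X4 -> T2 T1
  X5 -> T2 T2

Fill CYK table bottom-up:
  T[0,0] 'c' = {T0}  orig:{}
  T[1,1] 'a' = {S,T2}  orig:{S}
  T[2,2] 'a' = {S,T2}  orig:{S}
  T[0,1] 'ca' = ∅
  T[1,2] 'aa' = {X5}  orig:{}
  T[0,2] 'caa' = {S}

S ∈ T[0,2] ⇒ YES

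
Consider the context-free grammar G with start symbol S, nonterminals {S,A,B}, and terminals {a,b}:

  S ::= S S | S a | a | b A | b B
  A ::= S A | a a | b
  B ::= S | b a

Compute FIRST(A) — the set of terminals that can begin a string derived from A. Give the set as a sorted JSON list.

FIRST sets, iterate to fixpoint:
iter 1:
  A via A→a a: +{a}
  A via A→b: +{b}
  B via B→b a: +{b}
  S via S→a: +{a}
  S via S→b A: +{b}
  S: {a,b}  A: {a,b}  B: {b}
iter 2:
  B via B→S: +{a}
  S: {a,b}  A: {a,b}  B: {a,b}
iter 3: (stable)
  S: {a,b}  A: {a,b}  B: {a,b}

FIRST(A) = ["a", "b"]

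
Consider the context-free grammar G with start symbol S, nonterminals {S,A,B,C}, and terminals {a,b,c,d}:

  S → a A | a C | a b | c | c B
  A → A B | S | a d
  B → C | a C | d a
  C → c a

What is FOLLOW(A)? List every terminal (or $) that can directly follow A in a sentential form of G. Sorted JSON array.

FIRST sets, iterate to fixpoint:
round 1:
  A via A→a d: +{a}
  B via B→a C: +{a}
  B via B→d a: +{d}
  C via C→c a: +{c}
  S via S→a A: +{a}
  S via S→c: +{c}
  FIRST[S]={a,c}  FIRST[A]={a}  FIRST[B]={a,d}  FIRST[C]={c}
round 2:
  A via A→S: +{c}
  B via B→C: +{c}
  FIRST[S]={a,c}  FIRST[A]={a,c}  FIRST[B]={a,c,d}  FIRST[C]={c}
round 3: done
  FIRST[S]={a,c}  FIRST[A]={a,c}  FIRST[B]={a,c,d}  FIRST[C]={c}

Compute FOLLOW by fixpoint:
seed FOLLOW(S) with $
round 1:
  A→A B: FOLLOW(A) ⊇ FIRST(B) = {a,c,d}; new: +{a,c,d}
  A→A B: FOLLOW(B) ⊇ FOLLOW(A) ⊇ {a,c,d}; new: +{a,c,d}
  A→S: FOLLOW(S) ⊇ FOLLOW(A) ⊇ {a,c,d}; new: +{a,c,d}
  B→C: FOLLOW(C) ⊇ FOLLOW(B) ⊇ {a,c,d}; new: +{a,c,d}
  S→a A: FOLLOW(A) ⊇ FOLLOW(S) ⊇ {$,a,c,d}; new: +{$}
  S→a C: FOLLOW(C) ⊇ FOLLOW(S) ⊇ {$,a,c,d}; new: +{$}
  S→c B: FOLLOW(B) ⊇ FOLLOW(S) ⊇ {$,a,c,d}; new: +{$}
  FOLLOW(S)={$,a,c,d}  FOLLOW(A)={$,a,c,d}  FOLLOW(B)={$,a,c,d}  FOLLOW(C)={$,a,c,d}
round 2: — fixpoint
  FOLLOW(S)={$,a,c,d}  FOLLOW(A)={$,a,c,d}  FOLLOW(B)={$,a,c,d}  FOLLOW(C)={$,a,c,d}

FOLLOW(A) = ["$", "a", "c", "d"]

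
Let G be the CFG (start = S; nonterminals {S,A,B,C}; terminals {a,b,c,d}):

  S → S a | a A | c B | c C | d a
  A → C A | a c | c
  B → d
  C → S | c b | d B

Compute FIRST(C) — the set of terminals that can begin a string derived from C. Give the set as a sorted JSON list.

FIRST sets, iterate to fixpoint:
pass 1:
  A via A→a c: +{a}
  A via A→c: +{c}
  B via B→d: +{d}
  C via C→c b: +{c}
  C via C→d B: +{d}
  S via S→a A: +{a}
  S via S→c B: +{c}
  S via S→d a: +{d}
  S: {a,c,d}  A: {a,c}  B: {d}  C: {c,d}
pass 2:
  A via A→C A: +{d}
  C via C→S: +{a}
  S: {a,c,d}  A: {a,c,d}  B: {d}  C: {a,c,d}
pass 3: (no change)
  S: {a,c,d}  A: {a,c,d}  B: {d}  C: {a,c,d}

FIRST(C) = ["a", "c", "d"]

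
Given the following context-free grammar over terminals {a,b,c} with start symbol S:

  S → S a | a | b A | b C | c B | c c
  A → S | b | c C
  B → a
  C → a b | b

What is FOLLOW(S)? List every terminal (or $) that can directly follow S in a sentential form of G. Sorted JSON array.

FIRST sets, iterate to fixpoint:
iter 1:
  A via A→b: +{b}
  A via A→c C: +{c}
  B via B→a: +{a}
  C via C→a b: +{a}
  C via C→b: +{b}
  S via S→a: +{a}
  S via S→b A: +{b}
  S via S→c B: +{c}
  S: {a,b,c}  A: {b,c}  B: {a}  C: {a,b}
iter 2:
  A via A→S: +{a}
  S: {a,b,c}  A: {a,b,c}  B: {a}  C: {a,b}
iter 3: (stable)
  S: {a,b,c}  A: {a,b,c}  B: {a}  C: {a,b}

Compute FOLLOW by fixpoint:
FOLLOW(S) := {$}
pass 1:
  S→S a: FOLLOW(S) ⊇ FIRST(a) = {a}; new: +{a}
  S→b A: FOLLOW(A) ⊇ FOLLOW(S) ⊇ {$,a}; new: +{$,a}
  S→b C: FOLLOW(C) ⊇ FOLLOW(S) ⊇ {$,a}; new: +{$,a}
  S→c B: FOLLOW(B) ⊇ FOLLOW(S) ⊇ {$,a}; new: +{$,a}
  FOLLOW(S)={$,a}  FOLLOW(A)={$,a}  FOLLOW(B)={$,a}  FOLLOW(C)={$,a}
pass 2: done
  FOLLOW(S)={$,a}  FOLLOW(A)={$,a}  FOLLOW(B)={$,a}  FOLLOW(C)={$,a}

FOLLOW(S) = ["$", "a"]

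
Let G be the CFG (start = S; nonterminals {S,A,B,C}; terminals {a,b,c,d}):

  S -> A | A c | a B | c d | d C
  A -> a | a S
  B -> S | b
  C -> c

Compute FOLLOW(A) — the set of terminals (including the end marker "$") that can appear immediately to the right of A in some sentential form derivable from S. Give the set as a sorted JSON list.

Compute FIRST by fixpoint:
round 1:
  A via A→a: +{a}
  B via B→b: +{b}
  C via C→c: +{c}
  S via S→A: +{a}
  S via S→c d: +{c}
  S via S→d C: +{d}
  FIRST[S]={a,c,d}  FIRST[A]={a}  FIRST[B]={b}  FIRST[C]={c}
round 2:
  B via B→S: +{a,c,d}
  FIRST[S]={a,c,d}  FIRST[A]={a}  FIRST[B]={a,b,c,d}  FIRST[C]={c}
round 3: (no change)
  FIRST[S]={a,c,d}  FIRST[A]={a}  FIRST[B]={a,b,c,d}  FIRST[C]={c}

Compute FOLLOW by fixpoint:
FOLLOW(S) := {$}
[1]
  S→A: FOLLOW(A) ⊇ FOLLOW(S) ⊇ {$}; new: +{$}
  S→A c: FOLLOW(A) ⊇ FIRST(c) = {c}; new: +{c}
  S→a B: FOLLOW(B) ⊇ FOLLOW(S) ⊇ {$}; new: +{$}
  S→d C: FOLLOW(C) ⊇ FOLLOW(S) ⊇ {$}; new: +{$}
  S: {$}  A: {$,c}  B: {$}  C: {$}
[2]
  A→a S: FOLLOW(S) ⊇ FOLLOW(A) ⊇ {$,c}; new: +{c}
  S→a B: FOLLOW(B) ⊇ FOLLOW(S) ⊇ {$,c}; new: +{c}
  S→d C: FOLLOW(C) ⊇ FOLLOW(S) ⊇ {$,c}; new: +{c}
  S: {$,c}  A: {$,c}  B: {$,c}  C: {$,c}
[3] (no change)
  S: {$,c}  A: {$,c}  B: {$,c}  C: {$,c}

FOLLOW(A) = ["$", "c"]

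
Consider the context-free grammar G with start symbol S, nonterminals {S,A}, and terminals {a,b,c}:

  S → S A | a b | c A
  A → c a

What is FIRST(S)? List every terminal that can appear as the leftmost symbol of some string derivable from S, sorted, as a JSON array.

FIRST sets, iterate to fixpoint:
iter 1:
  A via A→c a: +{c}
  S via S→a b: +{a}
  S via S→c A: +{c}
  FIRST(S)={a,c}  FIRST(A)={c}
iter 2: done
  FIRST(S)={a,c}  FIRST(A)={c}

FIRST(S) = ["a", "c"]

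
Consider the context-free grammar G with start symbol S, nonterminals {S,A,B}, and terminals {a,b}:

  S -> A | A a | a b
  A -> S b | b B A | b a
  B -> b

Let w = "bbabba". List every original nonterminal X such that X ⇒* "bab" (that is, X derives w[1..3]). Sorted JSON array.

CNF form of G:
  S -> A T1 | S T0 | T0 T1 | T0 X3 | T1 T0
  A -> S T0 | T0 T1 | T0 X2
  B -> b
  T0 -> b
  T1 -> a
  X2 -> B A
  X3 -> B A

CYK fill (cells [i..j] with 1 ≤ i ≤ j ≤ 3 only):
  [1..1]={B,T0}  "b"  orig:{B}
  [2..2]={T1}  "a"  orig:{}
  [3..3]={B,T0}  "b"  orig:{B}
  [1..2]={A,S}  "ba"
  [2..3]={S}  "ab"
  [1..3]={A,S}  "bab"

Original NTs in T[1,3] deriving "bab": ["A", "S"]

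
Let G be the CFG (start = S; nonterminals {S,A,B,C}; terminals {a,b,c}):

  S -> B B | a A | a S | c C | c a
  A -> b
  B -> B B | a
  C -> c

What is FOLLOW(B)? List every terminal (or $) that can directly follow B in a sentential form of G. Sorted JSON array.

FIRST sets, iterate to fixpoint:
[1]
  A via A→b: +{b}
  B via B→a: +{a}
  C via C→c: +{c}
  S via S→B B: +{a}
  S via S→c C: +{c}
  S: {a,c}  A: {b}  B: {a}  C: {c}
[2] (no change)
  S: {a,c}  A: {b}  B: {a}  C: {c}

FOLLOW sets:
seed FOLLOW(S) with $
round 1:
  B→B B: FOLLOW(B) ⊇ FIRST(B) = {a}; new: +{a}
  S→B B: FOLLOW(B) ⊇ FOLLOW(S) ⊇ {$}; new: +{$}
  S→a A: FOLLOW(A) ⊇ FOLLOW(S) ⊇ {$}; new: +{$}
  S→c C: FOLLOW(C) ⊇ FOLLOW(S) ⊇ {$}; new: +{$}
  FOLLOW[S]={$}  FOLLOW[A]={$}  FOLLOW[B]={$,a}  FOLLOW[C]={$}
round 2: (stable)
  FOLLOW[S]={$}  FOLLOW[A]={$}  FOLLOW[B]={$,a}  FOLLOW[C]={$}

FOLLOW(B) = ["$", "a"]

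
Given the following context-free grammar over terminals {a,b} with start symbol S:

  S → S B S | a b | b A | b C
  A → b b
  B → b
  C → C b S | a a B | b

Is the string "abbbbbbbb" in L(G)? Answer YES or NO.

Convert to CNF:
  S -> S X4 | T0 A | T0 C | T1 T0
  A -> T0 T0
  B -> b
  C -> C X2 | T1 X3 | b
  T0 -> b
  T1 -> a
  X2 -> T0 S
  X3 -> T1 B
  X4 -> B S

CYK table (by increasing span):
  [0..0]={T1}  "a"  orig:{}
  [1..1]={B,C,T0}  "b"  orig:{B,C}
  [2..2]={B,C,T0}  "b"  orig:{B,C}
  [3..3]={B,C,T0}  "b"  orig:{B,C}
  [4..4]={B,C,T0}  "b"  orig:{B,C}
  [5..5]={B,C,T0}  "b"  orig:{B,C}
  [6..6]={B,C,T0}  "b"  orig:{B,C}
  [7..7]={B,C,T0}  "b"  orig:{B,C}
  [8..8]={B,C,T0}  "b"  orig:{B,C}
  [0..1]={S,X3}  "ab"  orig:{S}
  [1..2]={A,S}  "bb"
  [2..3]={A,S}  "bb"
  [3..4]={A,S}  "bb"
  [4..5]={A,S}  "bb"
  [5..6]={A,S}  "bb"
  [6..7]={A,S}  "bb"
  [7..8]={A,S}  "bb"
  [0..2]=∅  "abb"
  [1..3]={S,X2,X4}  "bbb"  orig:{S}
  [2..4]={S,X2,X4}  "bbb"  orig:{S}
  [3..5]={S,X2,X4}  "bbb"  orig:{S}
  [4..6]={S,X2,X4}  "bbb"  orig:{S}
  [5..7]={S,X2,X4}  "bbb"  orig:{S}
  [6..8]={S,X2,X4}  "bbb"  orig:{S}
  [0..3]=∅  "abbb"
  [1..4]={C,X2,X4}  "bbbb"  orig:{C}
  [2..5]={C,X2,X4}  "bbbb"  orig:{C}
  [3..6]={C,X2,X4}  "bbbb"  orig:{C}
  [4..7]={C,X2,X4}  "bbbb"  orig:{C}
  [5..8]={C,X2,X4}  "bbbb"  orig:{C}
  [0..4]={S}  "abbbb"
  [1..5]={C,S}  "bbbbb"
  [2..6]={C,S}  "bbbbb"
  [3..7]={C,S}  "bbbbb"
  [4..8]={C,S}  "bbbbb"
  [0..5]={S}  "abbbbb"
  [1..6]={S,X2,X4}  "bbbbbb"  orig:{S}
  [2..7]={S,X2,X4}  "bbbbbb"  orig:{S}
  [3..8]={S,X2,X4}  "bbbbbb"  orig:{S}
  [0..6]=∅  "abbbbbb"
  [1..7]={C,S,X2,X4}  "bbbbbbb"  orig:{C,S}
  [2..8]={C,S,X2,X4}  "bbbbbbb"  orig:{C,S}
  [0..7]={S}  "abbbbbbb"
  [1..8]={C,S,X2,X4}  "bbbbbbbb"  orig:{C,S}
  [0..8]={S}  "abbbbbbbb"

S ∈ T[0,8] ⇒ YES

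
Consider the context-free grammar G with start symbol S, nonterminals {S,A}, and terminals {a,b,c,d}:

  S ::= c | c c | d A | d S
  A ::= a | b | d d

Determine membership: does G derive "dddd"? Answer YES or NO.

Convert to CNF:
  S -> T0 A | T0 S | T1 T1 | c
  A -> T0 T0 | a | b
  T0 -> d
  T1 -> c

CYK table (by increasing span):
  cell(0,0) d: {T0}  orig:{}
  cell(1,1) d: {T0}  orig:{}
  cell(2,2) d: {T0}  orig:{}
  cell(3,3) d: {T0}  orig:{}
  cell(0,1) dd: {A}
  cell(1,2) dd: {A}
  cell(2,3) dd: {A}
  cell(0,2) ddd: {S}
  cell(1,3) ddd: {S}
  cell(0,3) dddd: {S}

S ∈ T[0,3] ⇒ YES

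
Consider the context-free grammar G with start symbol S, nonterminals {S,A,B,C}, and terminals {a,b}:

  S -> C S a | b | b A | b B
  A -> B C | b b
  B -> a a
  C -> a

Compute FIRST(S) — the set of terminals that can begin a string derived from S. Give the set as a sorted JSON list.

FIRST sets, iterate to fixpoint:
iter 1:
  A via A→b b: +{b}
  B via B→a a: +{a}
  C via C→a: +{a}
  S via S→C S a: +{a}
  S via S→b: +{b}
  FIRST(S)={a,b}  FIRST(A)={b}  FIRST(B)={a}  FIRST(C)={a}
iter 2:
  A via A→B C: +{a}
  FIRST(S)={a,b}  FIRST(A)={a,b}  FIRST(B)={a}  FIRST(C)={a}
iter 3: done
  FIRST(S)={a,b}  FIRST(A)={a,b}  FIRST(B)={a}  FIRST(C)={a}

FIRST(S) = ["a", "b"]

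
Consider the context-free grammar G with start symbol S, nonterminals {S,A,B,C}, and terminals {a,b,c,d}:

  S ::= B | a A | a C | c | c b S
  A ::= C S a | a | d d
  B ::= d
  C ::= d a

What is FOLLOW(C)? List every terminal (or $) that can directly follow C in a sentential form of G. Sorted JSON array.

FIRST iteration:
pass 1:
  A via A→a: +{a}
  A via A→d d: +{d}
  B via B→d: +{d}
  C via C→d a: +{d}
  S via S→B: +{d}
  S via S→a A: +{a}
  S via S→c: +{c}
  FIRST[S]={a,c,d}  FIRST[A]={a,d}  FIRST[B]={d}  FIRST[C]={d}
pass 2: done
  FIRST[S]={a,c,d}  FIRST[A]={a,d}  FIRST[B]={d}  FIRST[C]={d}

FOLLOW sets:
FOLLOW(S) := {$}
[1]
  A→C S a: FOLLOW(C) ⊇ FIRST(S) = {a,c,d}; new: +{a,c,d}
  A→C S a: FOLLOW(S) ⊇ FIRST(a) = {a}; new: +{a}
  S→B: FOLLOW(B) ⊇ FOLLOW(S) ⊇ {$,a}; new: +{$,a}
  S→a A: FOLLOW(A) ⊇ FOLLOW(S) ⊇ {$,a}; new: +{$,a}
  S→a C: FOLLOW(C) ⊇ FOLLOW(S) ⊇ {$,a}; new: +{$}
  FOLLOW[S]={$,a}  FOLLOW[A]={$,a}  FOLLOW[B]={$,a}  FOLLOW[C]={$,a,c,d}
[2] done
  FOLLOW[S]={$,a}  FOLLOW[A]={$,a}  FOLLOW[B]={$,a}  FOLLOW[C]={$,a,c,d}

FOLLOW(C) = ["$", "a", "c", "d"]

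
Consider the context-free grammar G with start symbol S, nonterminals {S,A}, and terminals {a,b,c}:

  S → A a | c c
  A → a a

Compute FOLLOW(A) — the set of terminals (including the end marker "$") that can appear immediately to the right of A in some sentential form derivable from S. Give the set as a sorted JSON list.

Compute FIRST by fixpoint:
iter 1:
  A via A→a a: +{a}
  S via S→A a: +{a}
  S via S→c c: +{c}
  FIRST[S]={a,c}  FIRST[A]={a}
iter 2: — fixpoint
  FIRST[S]={a,c}  FIRST[A]={a}

FOLLOW sets:
initialize: $ ∈ FOLLOW(S)
[1]
  S→A a: FOLLOW(A) ⊇ FIRST(a) = {a}; new: +{a}
  FOLLOW[S]={$}  FOLLOW[A]={a}
[2] — fixpoint
  FOLLOW[S]={$}  FOLLOW[A]={a}

FOLLOW(A) = ["a"]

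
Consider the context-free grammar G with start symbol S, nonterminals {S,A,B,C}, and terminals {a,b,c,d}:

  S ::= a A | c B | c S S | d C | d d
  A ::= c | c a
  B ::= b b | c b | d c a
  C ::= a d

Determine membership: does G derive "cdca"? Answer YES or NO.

Convert to CNF:
  S -> T0 B | T0 X5 | T1 A | T3 C | T3 T3
  A -> T0 T1 | c
  B -> T0 T2 | T2 T2 | T3 X4
  C -> T1 T3
  T0 -> c
  T1 -> a
  T2 -> b
  T3 -> d
  X4 -> T0 T1
  X5 -> S S

Fill CYK table bottom-up:
  [0..0]={A,T0}  "c"  orig:{A}
  [1..1]={T3}  "d"  orig:{}
  [2..2]={A,T0}  "c"  orig:{A}
  [3..3]={T1}  "a"  orig:{}
  [0..1]=∅  "cd"
  [1..2]=∅  "dc"
  [2..3]={A,X4}  "ca"  orig:{A}
  [0..2]=∅  "cdc"
  [1..3]={B}  "dca"
  [0..3]={S}  "cdca"

S ∈ T[0,3] ⇒ YES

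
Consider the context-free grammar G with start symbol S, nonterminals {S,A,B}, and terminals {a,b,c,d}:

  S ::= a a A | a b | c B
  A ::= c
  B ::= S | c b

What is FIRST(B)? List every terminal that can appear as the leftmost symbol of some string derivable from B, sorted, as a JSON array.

FIRST sets, iterate to fixpoint:
iter 1:
  A via A→c: +{c}
  B via B→c b: +{c}
  S via S→a a A: +{a}
  S via S→c B: +{c}
  FIRST[S]={a,c}  FIRST[A]={c}  FIRST[B]={c}
iter 2:
  B via B→S: +{a}
  FIRST[S]={a,c}  FIRST[A]={c}  FIRST[B]={a,c}
iter 3: done
  FIRST[S]={a,c}  FIRST[A]={c}  FIRST[B]={a,c}

FIRST(B) = ["a", "c"]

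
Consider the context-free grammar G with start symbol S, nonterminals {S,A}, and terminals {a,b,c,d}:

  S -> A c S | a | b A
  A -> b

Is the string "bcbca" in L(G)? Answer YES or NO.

CNF form of G:
  S -> A X2 | T1 A | a
  A -> b
  T0 -> c
  T1 -> b
  X2 -> T0 S

CYK fill:
  [0..0]={A,T1}  "b"  orig:{A}
  [1..1]={T0}  "c"  orig:{}
  [2..2]={A,T1}  "b"  orig:{A}
  [3..3]={T0}  "c"  orig:{}
  [4..4]={S}  "a"
  [0..1]=∅  "bc"
  [1..2]=∅  "cb"
  [2..3]=∅  "bc"
  [3..4]={X2}  "ca"  orig:{}
  [0..2]=∅  "bcb"
  [1..3]=∅  "cbc"
  [2..4]={S}  "bca"
  [0..3]=∅  "bcbc"
  [1..4]={X2}  "cbca"  orig:{}
  [0..4]={S}  "bcbca"

S ∈ T[0,4] ⇒ YES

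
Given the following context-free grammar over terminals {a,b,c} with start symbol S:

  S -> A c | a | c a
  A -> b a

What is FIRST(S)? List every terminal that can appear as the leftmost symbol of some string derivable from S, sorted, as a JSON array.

Compute FIRST by fixpoint:
[1]
  A via A→b a: +{b}
  S via S→A c: +{b}
  S via S→a: +{a}
  S via S→c a: +{c}
  S: {a,b,c}  A: {b}
[2] (no change)
  S: {a,b,c}  A: {b}

FIRST(S) = ["a", "b", "c"]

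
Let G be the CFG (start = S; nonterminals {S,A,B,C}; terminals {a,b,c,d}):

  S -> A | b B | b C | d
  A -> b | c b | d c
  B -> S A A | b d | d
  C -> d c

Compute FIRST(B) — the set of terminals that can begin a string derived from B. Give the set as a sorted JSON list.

FIRST sets, iterate to fixpoint:
iter 1:
  A via A→b: +{b}
  A via A→c b: +{c}
  A via A→d c: +{d}
  B via B→b d: +{b}
  B via B→d: +{d}
  C via C→d c: +{d}
  S via S→A: +{b,c,d}
  S: {b,c,d}  A: {b,c,d}  B: {b,d}  C: {d}
iter 2:
  B via B→S A A: +{c}
  S: {b,c,d}  A: {b,c,d}  B: {b,c,d}  C: {d}
iter 3: — fixpoint
  S: {b,c,d}  A: {b,c,d}  B: {b,c,d}  C: {d}

FIRST(B) = ["b", "c", "d"]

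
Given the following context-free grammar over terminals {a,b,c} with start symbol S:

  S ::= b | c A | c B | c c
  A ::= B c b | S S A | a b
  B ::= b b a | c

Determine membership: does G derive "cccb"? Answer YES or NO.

Convert to CNF:
  S -> T0 A | T0 B | T0 T0 | b
  A -> B X3 | S X4 | T2 T1
  B -> T1 X5 | c
  T0 -> c
  T1 -> b
  T2 -> a
  X3 -> T0 T1
  X4 -> S A
  X5 -> T1 T2

Fill CYK table bottom-up:
  cell(0,0) c: {B,T0}  orig:{B}
  cell(1,1) c: {B,T0}  orig:{B}
  cell(2,2) c: {B,T0}  orig:{B}
  cell(3,3) b: {S,T1}  orig:{S}
  cell(0,1) cc: {S}
  cell(1,2) cc: {S}
  cell(2,3) cb: {X3}  orig:{}
  cell(0,2) ccc: ∅
  cell(1,3) ccb: {A}
  cell(0,3) cccb: {S}

S ∈ T[0,3] ⇒ YES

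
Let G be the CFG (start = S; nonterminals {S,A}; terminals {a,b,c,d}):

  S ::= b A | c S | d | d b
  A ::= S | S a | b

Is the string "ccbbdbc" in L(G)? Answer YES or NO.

Convert to CNF:
  S -> T1 A | T2 S | T3 T1 | d
  A -> S T0 | T1 A | T2 S | T3 T1 | b | d
  T0 -> a
  T1 -> b
  T2 -> c
  T3 -> d

CYK fill:
  cell(0,0) c: {T2}  orig:{}
  cell(1,1) c: {T2}  orig:{}
  cell(2,2) b: {A,T1}  orig:{A}
  cell(3,3) b: {A,T1}  orig:{A}
  cell(4,4) d: {A,S,T3}  orig:{A,S}
  cell(5,5) b: {A,T1}  orig:{A}
  cell(6,6) c: {T2}  orig:{}
  cell(0,1) cc: ∅
  cell(1,2) cb: ∅
  cell(2,3) bb: {A,S}
  cell(3,4) bd: {A,S}
  cell(4,5) db: {A,S}
  cell(5,6) bc: ∅
  cell(0,2) ccb: ∅
  cell(1,3) cbb: {A,S}
  cell(2,4) bbd: {A,S}
  cell(3,5) bdb: {A,S}
  cell(4,6) dbc: ∅
  cell(0,3) ccbb: {A,S}
  cell(1,4) cbbd: {A,S}
  cell(2,5) bbdb: {A,S}
  cell(3,6) bdbc: ∅
  cell(0,4) ccbbd: {A,S}
  cell(1,5) cbbdb: {A,S}
  cell(2,6) bbdbc: ∅
  cell(0,5) ccbbdb: {A,S}
  cell(1,6) cbbdbc: ∅
  cell(0,6) ccbbdbc: ∅

S ∉ T[0,6] ⇒ NO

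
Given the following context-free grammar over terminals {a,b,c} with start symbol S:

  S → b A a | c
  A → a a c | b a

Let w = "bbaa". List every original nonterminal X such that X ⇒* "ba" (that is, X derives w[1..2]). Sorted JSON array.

Convert to CNF:
  S -> T2 X4 | c
  A -> T0 X3 | T2 T0
  T0 -> a
  T1 -> c
  T2 -> b
  X3 -> T0 T1
  X4 -> A T0

CYK fill — only the sub-triangle for w[1..2]:
  [1..1]={T2}  "b"  orig:{}
  [2..2]={T0}  "a"  orig:{}
  [1..2]={A}  "ba"

Original NTs in T[1,2] deriving "ba": ["A"]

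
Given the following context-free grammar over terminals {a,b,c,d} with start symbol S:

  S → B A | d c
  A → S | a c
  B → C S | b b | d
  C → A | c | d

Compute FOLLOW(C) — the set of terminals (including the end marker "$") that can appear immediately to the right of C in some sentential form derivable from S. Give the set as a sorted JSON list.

Compute FIRST by fixpoint:
iter 1:
  A via A→a c: +{a}
  B via B→b b: +{b}
  B via B→d: +{d}
  C via C→A: +{a}
  C via C→c: +{c}
  C via C→d: +{d}
  S via S→B A: +{b,d}
  FIRST[S]={b,d}  FIRST[A]={a}  FIRST[B]={b,d}  FIRST[C]={a,c,d}
iter 2:
  A via A→S: +{b,d}
  B via B→C S: +{a,c}
  C via C→A: +{b}
  S via S→B A: +{a,c}
  FIRST[S]={a,b,c,d}  FIRST[A]={a,b,d}  FIRST[B]={a,b,c,d}  FIRST[C]={a,b,c,d}
iter 3:
  A via A→S: +{c}
  FIRST[S]={a,b,c,d}  FIRST[A]={a,b,c,d}  FIRST[B]={a,b,c,d}  FIRST[C]={a,b,c,d}
iter 4: (stable)
  FIRST[S]={a,b,c,d}  FIRST[A]={a,b,c,d}  FIRST[B]={a,b,c,d}  FIRST[C]={a,b,c,d}

FOLLOW iteration:
initialize: $ ∈ FOLLOW(S)
pass 1:
  B→C S: FOLLOW(C) ⊇ FIRST(S) = {a,b,c,d}; new: +{a,b,c,d}
  C→A: FOLLOW(A) ⊇ FOLLOW(C) ⊇ {a,b,c,d}; new: +{a,b,c,d}
  S→B A: FOLLOW(B) ⊇ FIRST(A) = {a,b,c,d}; new: +{a,b,c,d}
  S→B A: FOLLOW(A) ⊇ FOLLOW(S) ⊇ {$}; new: +{$}
  FOLLOW(S)={$}  FOLLOW(A)={$,a,b,c,d}  FOLLOW(B)={a,b,c,d}  FOLLOW(C)={a,b,c,d}
pass 2:
  A→S: FOLLOW(S) ⊇ FOLLOW(A) ⊇ {$,a,b,c,d}; new: +{a,b,c,d}
  FOLLOW(S)={$,a,b,c,d}  FOLLOW(A)={$,a,b,c,d}  FOLLOW(B)={a,b,c,d}  FOLLOW(C)={a,b,c,d}
pass 3: (no change)
  FOLLOW(S)={$,a,b,c,d}  FOLLOW(A)={$,a,b,c,d}  FOLLOW(B)={a,b,c,d}  FOLLOW(C)={a,b,c,d}

FOLLOW(C) = ["a", "b", "c", "d"]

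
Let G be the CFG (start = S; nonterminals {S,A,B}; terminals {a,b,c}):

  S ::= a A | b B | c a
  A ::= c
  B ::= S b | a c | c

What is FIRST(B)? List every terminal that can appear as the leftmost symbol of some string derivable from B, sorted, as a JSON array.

FIRST sets, iterate to fixpoint:
iter 1:
  A via A→c: +{c}
  B via B→a c: +{a}
  B via B→c: +{c}
  S via S→a A: +{a}
  S via S→b B: +{b}
  S via S→c a: +{c}
  FIRST(S)={a,b,c}  FIRST(A)={c}  FIRST(B)={a,c}
iter 2:
  B via B→S b: +{b}
  FIRST(S)={a,b,c}  FIRST(A)={c}  FIRST(B)={a,b,c}
iter 3: (no change)
  FIRST(S)={a,b,c}  FIRST(A)={c}  FIRST(B)={a,b,c}

FIRST(B) = ["a", "b", "c"]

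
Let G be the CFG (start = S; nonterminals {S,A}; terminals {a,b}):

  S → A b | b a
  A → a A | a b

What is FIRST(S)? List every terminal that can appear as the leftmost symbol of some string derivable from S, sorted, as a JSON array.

FIRST sets, iterate to fixpoint:
pass 1:
  A via A→a A: +{a}
  S via S→A b: +{a}
  S via S→b a: +{b}
  S: {a,b}  A: {a}
pass 2: — fixpoint
  S: {a,b}  A: {a}

FIRST(S) = ["a", "b"]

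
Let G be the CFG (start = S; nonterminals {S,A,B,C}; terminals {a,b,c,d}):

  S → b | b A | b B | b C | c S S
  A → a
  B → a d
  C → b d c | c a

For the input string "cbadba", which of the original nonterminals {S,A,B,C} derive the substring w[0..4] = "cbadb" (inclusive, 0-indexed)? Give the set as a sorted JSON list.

Convert to CNF:
  S -> T2 A | T2 B | T2 C | T3 X5 | b
  A -> a
  B -> T0 T1
  C -> T2 X4 | T3 T0
  T0 -> a
  T1 -> d
  T2 -> b
  T3 -> c
  X4 -> T1 T3
  X5 -> S S

CYK fill (cells [i..j] with 0 ≤ i ≤ j ≤ 4 only):
  [0..0]={T3}  "c"  orig:{}
  [1..1]={S,T2}  "b"  orig:{S}
  [2..2]={A,T0}  "a"  orig:{A}
  [3..3]={T1}  "d"  orig:{}
  [4..4]={S,T2}  "b"  orig:{S}
  [0..1]=∅  "cb"
  [1..2]={S}  "ba"
  [2..3]={B}  "ad"
  [3..4]=∅  "db"
  [0..2]=∅  "cba"
  [1..3]={S}  "bad"
  [2..4]=∅  "adb"
  [0..3]=∅  "cbad"
  [1..4]={X5}  "badb"  orig:{}
  [0..4]={S}  "cbadb"

Original NTs in T[0,4] deriving "cbadb": ["S"]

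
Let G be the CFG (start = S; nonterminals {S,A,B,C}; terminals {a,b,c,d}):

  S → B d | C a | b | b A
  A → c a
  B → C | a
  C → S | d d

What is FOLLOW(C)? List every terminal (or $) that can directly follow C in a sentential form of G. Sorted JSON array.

FIRST sets, iterate to fixpoint:
iter 1:
  A via A→c a: +{c}
  B via B→a: +{a}
  C via C→d d: +{d}
  S via S→B d: +{a}
  S via S→C a: +{d}
  S via S→b: +{b}
  FIRST[S]={a,b,d}  FIRST[A]={c}  FIRST[B]={a}  FIRST[C]={d}
iter 2:
  B via B→C: +{d}
  C via C→S: +{a,b}
  FIRST[S]={a,b,d}  FIRST[A]={c}  FIRST[B]={a,d}  FIRST[C]={a,b,d}
iter 3:
  B via B→C: +{b}
  FIRST[S]={a,b,d}  FIRST[A]={c}  FIRST[B]={a,b,d}  FIRST[C]={a,b,d}
iter 4: (stable)
  FIRST[S]={a,b,d}  FIRST[A]={c}  FIRST[B]={a,b,d}  FIRST[C]={a,b,d}

FOLLOW iteration:
initialize: $ ∈ FOLLOW(S)
[1]
  S→B d: FOLLOW(B) ⊇ FIRST(d) = {d}; new: +{d}
  S→C a: FOLLOW(C) ⊇ FIRST(a) = {a}; new: +{a}
  S→b A: FOLLOW(A) ⊇ FOLLOW(S) ⊇ {$}; new: +{$}
  FOLLOW[S]={$}  FOLLOW[A]={$}  FOLLOW[B]={d}  FOLLOW[C]={a}
[2]
  B→C: FOLLOW(C) ⊇ FOLLOW(B) ⊇ {d}; new: +{d}
  C→S: FOLLOW(S) ⊇ FOLLOW(C) ⊇ {a,d}; new: +{a,d}
  S→b A: FOLLOW(A) ⊇ FOLLOW(S) ⊇ {$,a,d}; new: +{a,d}
  FOLLOW[S]={$,a,d}  FOLLOW[A]={$,a,d}  FOLLOW[B]={d}  FOLLOW[C]={a,d}
[3] (no change)
  FOLLOW[S]={$,a,d}  FOLLOW[A]={$,a,d}  FOLLOW[B]={d}  FOLLOW[C]={a,d}

FOLLOW(C) = ["a", "d"]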